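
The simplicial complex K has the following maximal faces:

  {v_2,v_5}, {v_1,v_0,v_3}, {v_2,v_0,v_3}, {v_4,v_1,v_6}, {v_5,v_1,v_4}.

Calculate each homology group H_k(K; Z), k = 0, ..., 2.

Order the vertices as v_0 < v_1 < v_2 < v_3 < v_4 < v_5 < v_6. Listing each simplex with vertices in this order, K has dimension 2 with simplices:

  0-simplices (7): [v_0], [v_1], [v_2], [v_3], [v_4], [v_5], [v_6]
  1-simplices (11): [v_0,v_1], [v_0,v_2], [v_0,v_3], [v_1,v_3], [v_1,v_4], [v_1,v_5], [v_1,v_6], [v_2,v_3], [v_2,v_5], [v_4,v_5], [v_4,v_6]
  2-simplices (4): [v_0,v_1,v_3], [v_0,v_2,v_3], [v_1,v_4,v_5], [v_1,v_4,v_6]

so the chain groups are C_0 ≅ Z^7, C_1 ≅ Z^11, C_2 ≅ Z^4.

The boundary map ∂_1: C_1 → C_0 is given by ∂[p,q] = [q] − [p].
This gives a 7×11 integer matrix of rank 6; reducing to Smith normal form yields diagonal entries (1,1,1,1,1,1).

The boundary map ∂_2: C_2 → C_1 acts by ∂[p,q,r] = [q,r] − [p,r] + [p,q]. For instance
  ∂[v_0,v_1,v_3] = [v_1,v_3] − [v_0,v_3] + [v_0,v_1],
  ∂[v_1,v_4,v_6] = [v_4,v_6] − [v_1,v_6] + [v_1,v_4].
The resulting 11×4 matrix has rank 4, and its Smith normal form has invariant factors (1,1,1,1).

From H_k ≅ ker(∂_k) / im(∂_{k+1}) we obtain:

  H_0: rank C_0 − rank ∂_1 = 7 − 6 = 1, and the invariant factors of ∂_1 are all 1, so H_0 ≅ Z.
  H_1: rank ker ∂_1 − rank ∂_2 = (11 − 6) − 4 = 1, and the invariant factors of ∂_2 are all 1, so H_1 ≅ Z.
  H_2: rank ker ∂_2 − rank ∂_3 = (4 − 4) − 0 = 0, and there is no ∂_3, so H_2 ≅ 0.

As a check, the Euler characteristic is 7 − 11 + 4 = 0, which agrees with 1 − 1 + 0 = 0.

H_0 ≅ Z,  H_1 ≅ Z,  H_2 = 0.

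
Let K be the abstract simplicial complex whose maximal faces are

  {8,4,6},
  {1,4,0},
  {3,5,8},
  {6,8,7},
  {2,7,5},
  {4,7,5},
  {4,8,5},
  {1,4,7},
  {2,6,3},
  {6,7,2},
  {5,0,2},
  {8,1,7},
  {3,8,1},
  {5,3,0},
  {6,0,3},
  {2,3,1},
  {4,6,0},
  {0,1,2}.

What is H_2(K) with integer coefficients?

H_2 ≅ 0.

We work with the vertex ordering 0 < 1 < 2 < 3 < 4 < 5 < 6 < 7 < 8. The simplices of K, each written with vertices in increasing order, are:

  0-simplices (9): [0], [1], [2], [3], [4], [5], [6], [7], [8]
  1-simplices (27): (27 of them)
  2-simplices (18): [0,1,2], [0,1,4], [0,2,5], [0,3,5], [0,3,6], [0,4,6], [1,2,3], [1,3,8], [1,4,7], [1,7,8], [2,3,6], [2,5,7], [2,6,7], [3,5,8], [4,5,7], [4,5,8], [4,6,8], [6,7,8]

so the chain groups are C_0 ≅ Z^9, C_1 ≅ Z^27, C_2 ≅ Z^18.

The boundary map ∂_1: C_1 → C_0 sends each edge [p,q] (with p < q) to q − p.
The 9×27 boundary matrix has rank 8 and Smith normal form diag(1,1,1,1,1,1,1,1).

The boundary map ∂_2: C_2 → C_1 sends each 2-simplex [p,q,r] to [q,r] − [p,r] + [p,q]. For instance
  ∂[2,3,6] = [3,6] − [2,6] + [2,3],
  ∂[0,3,6] = [3,6] − [0,6] + [0,3].
This gives a 27×18 integer matrix of rank 18; reducing to Smith normal form yields diagonal entries (1,1,1,1,1,1,1,1,1,1,1,1,1,1,1,1,1,2).

Reading off H_k = ker ∂_k / im ∂_{k+1}:

  H_2: rank ker ∂_2 − rank ∂_3 = (18 − 18) − 0 = 0, and there is no ∂_3, so H_2 = 0.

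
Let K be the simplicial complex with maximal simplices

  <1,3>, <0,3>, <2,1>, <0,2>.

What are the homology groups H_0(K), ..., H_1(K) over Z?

Fix the vertex order 0 < 1 < 2 < 3 and write every simplex with vertices in increasing order. Then dim K = 1 and the simplices of K are:

  0-simplices (4): [0], [1], [2], [3]
  1-simplices (4): [0,2], [0,3], [1,2], [1,3]

so the chain groups are C_0 ≅ Z^4, C_1 ≅ Z^4.

∂_1: C_1 → C_0 maps an edge to its endpoints' difference, ∂[p,q] = q − p. For instance
  ∂[0,3] = [3] − [0].
The 4×4 boundary matrix has rank 3 and Smith normal form diag(1,1,1).

Reading off H_k = ker ∂_k / im ∂_{k+1}:

  H_0: rank C_0 − rank ∂_1 = 4 − 3 = 1, and the invariant factors of ∂_1 are all 1, so H_0 ≅ Z.
  H_1: rank ker ∂_1 − rank ∂_2 = (4 − 3) − 0 = 1, and there is no ∂_2, so H_1 ≅ Z.

As a check, the Euler characteristic is 4 − 4 = 0, which agrees with 1 − 1 = 0.
(K is a triangulation of the circle S^1.)

H_0 ≅ Z,  H_1 ≅ Z.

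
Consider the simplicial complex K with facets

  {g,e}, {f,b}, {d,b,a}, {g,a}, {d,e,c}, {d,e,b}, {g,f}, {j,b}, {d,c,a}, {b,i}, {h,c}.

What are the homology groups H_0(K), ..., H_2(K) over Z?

H_0 ≅ Z,  H_1 ≅ Z^2,  H_2 = 0.

K has 10 vertices, 15 edges, 4 triangles.
rank ∂_0 = 0, rank ∂_1 = 9 ⇒ b_0 = 10 − 0 − 9 = 1; all invariant factors of ∂_1 are 1 so no torsion. So H_0 ≅ Z.
rank ∂_1 = 9, rank ∂_2 = 4 ⇒ b_1 = 15 − 9 − 4 = 2; all invariant factors of ∂_2 are 1 so no torsion. So H_1 ≅ Z^2.
rank ∂_2 = 4, rank ∂_3 = 0 ⇒ b_2 = 4 − 4 − 0 = 0. So H_2 ≅ 0.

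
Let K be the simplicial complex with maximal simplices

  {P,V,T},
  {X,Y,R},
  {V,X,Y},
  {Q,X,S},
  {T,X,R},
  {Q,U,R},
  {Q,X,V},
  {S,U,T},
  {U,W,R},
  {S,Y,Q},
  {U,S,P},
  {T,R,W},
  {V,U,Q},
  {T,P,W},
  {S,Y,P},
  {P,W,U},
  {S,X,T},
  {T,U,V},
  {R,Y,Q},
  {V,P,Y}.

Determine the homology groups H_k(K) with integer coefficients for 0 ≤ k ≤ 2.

K has 10 vertices, 30 edges, 20 triangles.
rank ∂_0 = 0, rank ∂_1 = 9 ⇒ b_0 = 10 − 0 − 9 = 1; all invariant factors of ∂_1 are 1 so no torsion. So H_0 ≅ Z.
rank ∂_1 = 9, rank ∂_2 = 20 ⇒ b_1 = 30 − 9 − 20 = 1; ∂_2 has invariant factor(s) [2] giving torsion. So H_1 ≅ Z ⊕ Z/2.
rank ∂_2 = 20, rank ∂_3 = 0 ⇒ b_2 = 20 − 20 − 0 = 0. So H_2 ≅ 0.

H_0 = Z,  H_1 = Z ⊕ Z/2,  H_2 = 0.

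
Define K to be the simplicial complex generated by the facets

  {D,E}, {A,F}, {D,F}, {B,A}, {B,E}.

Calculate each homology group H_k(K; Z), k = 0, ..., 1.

Order the vertices as A < B < D < E < F. Listing each simplex with vertices in this order, K has dimension 1 with simplices:

  0-simplices (5): A, B, D, E, F
  1-simplices (5): AB, AF, BE, DE, DF

giving chain groups C_0 ≅ Z^5, C_1 ≅ Z^5.

Boundary ∂_1: C_1 → C_0 maps an edge to its endpoints' difference, ∂[p,q] = q − p.
As a 5×5 matrix over Z this has rank 4, with invariant factors (1,1,1,1).

Reading off H_k = ker ∂_k / im ∂_{k+1}:

  H_0: rank C_0 − rank ∂_1 = 5 − 4 = 1, and the invariant factors of ∂_1 are all 1, so H_0 = Z.
  H_1: rank ker ∂_1 − rank ∂_2 = (5 − 4) − 0 = 1, and there is no ∂_2, so H_1 = Z.

H_0 = Z,  H_1 = Z.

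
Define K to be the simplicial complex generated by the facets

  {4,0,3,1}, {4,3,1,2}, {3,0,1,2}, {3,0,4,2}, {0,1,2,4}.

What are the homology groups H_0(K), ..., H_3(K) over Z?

K has 5 vertices, 10 edges, 10 triangles, 5 3-simplices.
rank ∂_0 = 0, rank ∂_1 = 4 ⇒ b_0 = 5 − 0 − 4 = 1; all invariant factors of ∂_1 are 1 so no torsion. So H_0 = Z.
rank ∂_1 = 4, rank ∂_2 = 6 ⇒ b_1 = 10 − 4 − 6 = 0; all invariant factors of ∂_2 are 1 so no torsion. So H_1 = 0.
rank ∂_2 = 6, rank ∂_3 = 4 ⇒ b_2 = 10 − 6 − 4 = 0; all invariant factors of ∂_3 are 1 so no torsion. So H_2 = 0.
rank ∂_3 = 4, rank ∂_4 = 0 ⇒ b_3 = 5 − 4 − 0 = 1. So H_3 = Z.

H_0 ≅ Z,  H_1 = 0,  H_2 = 0,  H_3 ≅ Z.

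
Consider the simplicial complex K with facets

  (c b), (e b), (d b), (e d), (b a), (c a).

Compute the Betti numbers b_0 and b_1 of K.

b_0 = 1, b_1 = 2.

Order the vertices as a < b < c < d < e. Listing each simplex with vertices in this order, K has dimension 1 with simplices:

  0-simplices (5): a, b, c, d, e
  1-simplices (6): ab, ac, bc, bd, be, de

so the chain groups are C_0 ≅ Z^5, C_1 ≅ Z^6.

Boundary ∂_1: C_1 → C_0 maps an edge to its endpoints' difference, ∂[p,q] = q − p. For instance
  ∂ab = b − a.
This gives a 5×6 integer matrix of rank 4; reducing to Smith normal form yields diagonal entries (1,1,1,1).

Now H_k = ker ∂_k / im ∂_{k+1}, so:

  H_0: rank C_0 − rank ∂_1 = 5 − 4 = 1, and the invariant factors of ∂_1 are all 1, so H_0 = Z.
  H_1: rank ker ∂_1 − rank ∂_2 = (6 − 4) − 0 = 2, and there is no ∂_2, so H_1 = Z^2.

Hence the Betti numbers are b_0 = 1, b_1 = 2.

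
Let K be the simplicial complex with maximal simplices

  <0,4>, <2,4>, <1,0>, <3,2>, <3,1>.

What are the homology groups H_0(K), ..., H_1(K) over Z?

Fix the vertex order 0 < 1 < 2 < 3 < 4 and write every simplex with vertices in increasing order. Then dim K = 1 and the simplices of K are:

  0-simplices (5): [0], [1], [2], [3], [4]
  1-simplices (5): [0,1], [0,4], [1,3], [2,3], [2,4]

Hence C_0 ≅ Z^5, C_1 ≅ Z^5.

∂_1: C_1 → C_0 maps an edge to its endpoints' difference, ∂[p,q] = q − p.
The 5×5 boundary matrix has rank 4 and Smith normal form diag(1,1,1,1).

Now H_k = ker ∂_k / im ∂_{k+1}, so:

  H_0: rank C_0 − rank ∂_1 = 5 − 4 = 1, and the invariant factors of ∂_1 are all 1, so H_0 ≅ Z.
  H_1: rank ker ∂_1 − rank ∂_2 = (5 − 4) − 0 = 1, and there is no ∂_2, so H_1 ≅ Z.

H_0 = Z,  H_1 = Z.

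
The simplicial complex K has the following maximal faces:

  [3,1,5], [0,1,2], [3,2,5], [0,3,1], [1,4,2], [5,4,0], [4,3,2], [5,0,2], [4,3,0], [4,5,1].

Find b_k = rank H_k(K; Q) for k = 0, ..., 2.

b_0 = 1, b_1 = 0, b_2 = 0.

Fix the vertex order 0 < 1 < 2 < 3 < 4 < 5 and write every simplex with vertices in increasing order. Then dim K = 2 and the simplices of K are:

  0-simplices (6): [0], [1], [2], [3], [4], [5]
  1-simplices (15): [0,1], [0,2], [0,3], [0,4], [0,5], [1,2], [1,3], [1,4], [1,5], [2,3], [2,4], [2,5], [3,4], [3,5], [4,5]
  2-simplices (10): [0,1,2], [0,1,3], [0,2,5], [0,3,4], [0,4,5], [1,2,4], [1,3,5], [1,4,5], [2,3,4], [2,3,5]

giving chain groups C_0 ≅ Z^6, C_1 ≅ Z^15, C_2 ≅ Z^10.

The boundary map ∂_1: C_1 → C_0 maps an edge to its endpoints' difference, ∂[p,q] = q − p. For instance
  ∂[2,4] = [4] − [2].
As a 6×15 matrix over Z this has rank 5, with invariant factors (1,1,1,1,1).

The boundary map ∂_2: C_2 → C_1 maps a triangle to the signed sum of its edges. For instance
  ∂[0,3,4] = [3,4] − [0,4] + [0,3],
  ∂[0,2,5] = [2,5] − [0,5] + [0,2].
As a 15×10 matrix over Z this has rank 10, with invariant factors (1,1,1,1,1,1,1,1,1,2).

Now H_k = ker ∂_k / im ∂_{k+1}, so:

  H_0: rank C_0 − rank ∂_1 = 6 − 5 = 1, and the invariant factors of ∂_1 are all 1, so H_0 ≅ Z.
  H_1: rank ker ∂_1 − rank ∂_2 = (15 − 5) − 10 = 0, and ∂_2 has invariant factor 2 > 1, so H_1 ≅ Z_2.
  H_2: rank ker ∂_2 − rank ∂_3 = (10 − 10) − 0 = 0, and there is no ∂_3, so H_2 ≅ 0.

As a check, the Euler characteristic is 6 − 15 + 10 = 1, which agrees with 1 − 0 + 0 = 1.

Hence the Betti numbers are b_0 = 1, b_1 = 0, b_2 = 0.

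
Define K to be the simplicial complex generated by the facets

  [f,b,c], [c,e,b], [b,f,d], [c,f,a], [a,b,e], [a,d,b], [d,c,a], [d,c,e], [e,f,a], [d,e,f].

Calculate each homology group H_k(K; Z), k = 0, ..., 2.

H_0 = Z,  H_1 = Z/2Z,  H_2 = 0.

Fix the vertex order a < b < c < d < e < f and write every simplex with vertices in increasing order. Then dim K = 2 and the simplices of K are:

  0-simplices (6): a, b, c, d, e, f
  1-simplices (15): ab, ac, ad, ae, af, bc, bd, be, bf, cd, ce, cf, de, df, ef
  2-simplices (10): abd, abe, acd, acf, aef, bce, bcf, bdf, cde, def

giving chain groups C_0 ≅ Z^6, C_1 ≅ Z^15, C_2 ≅ Z^10.

∂_1: C_1 → C_0 is given by ∂[p,q] = [q] − [p].
As a 6×15 matrix over Z this has rank 5, with invariant factors (1,1,1,1,1).

∂_2: C_2 → C_1 maps a triangle to the signed sum of its edges. For instance
  ∂cde = de − ce + cd,
  ∂abd = bd − ad + ab.
The resulting 15×10 matrix has rank 10, and its Smith normal form has invariant factors (1,1,1,1,1,1,1,1,1,2).

Reading off H_k = ker ∂_k / im ∂_{k+1}:

  H_0: rank C_0 − rank ∂_1 = 6 − 5 = 1, and the invariant factors of ∂_1 are all 1, so H_0 ≅ Z.
  H_1: rank ker ∂_1 − rank ∂_2 = (15 − 5) − 10 = 0, and ∂_2 has invariant factor 2 > 1, so H_1 ≅ Z/2Z.
  H_2: rank ker ∂_2 − rank ∂_3 = (10 − 10) − 0 = 0, and there is no ∂_3, so H_2 ≅ 0.

(K is a triangulation of the real projective plane RP^2.)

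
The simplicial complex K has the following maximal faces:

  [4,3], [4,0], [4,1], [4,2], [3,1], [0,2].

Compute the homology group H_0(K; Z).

We work with the vertex ordering 0 < 1 < 2 < 3 < 4. The simplices of K, each written with vertices in increasing order, are:

  0-simplices (5): [0], [1], [2], [3], [4]
  1-simplices (6): [0,2], [0,4], [1,3], [1,4], [2,4], [3,4]

so the chain groups are C_0 ≅ Z^5, C_1 ≅ Z^6.

Boundary ∂_1: C_1 → C_0 sends each edge [p,q] (with p < q) to q − p. For instance
  ∂[3,4] = [4] − [3].
This gives a 5×6 integer matrix of rank 4; reducing to Smith normal form yields diagonal entries (1,1,1,1).

From H_k ≅ ker(∂_k) / im(∂_{k+1}) we obtain:

  H_0: rank C_0 − rank ∂_1 = 5 − 4 = 1, and the invariant factors of ∂_1 are all 1, so H_0 = Z.

(K is a triangulation of a wedge of 2 circles.)

H_0 ≅ Z.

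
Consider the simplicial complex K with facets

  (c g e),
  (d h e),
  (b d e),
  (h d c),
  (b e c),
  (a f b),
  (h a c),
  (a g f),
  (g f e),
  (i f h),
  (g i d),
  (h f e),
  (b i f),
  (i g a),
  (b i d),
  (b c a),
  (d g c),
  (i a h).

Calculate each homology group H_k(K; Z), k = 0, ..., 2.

We work with the vertex ordering a < b < c < d < e < f < g < h < i. The simplices of K, each written with vertices in increasing order, are:

  0-simplices (9): a, b, c, d, e, f, g, h, i
  1-simplices (27): ab, ac, af, ag, ah, ai, bc, bd, be, bf, bi, cd, ce, cg, ch, de, dg, dh, di, ef, eg, eh, fg, fh, fi, gi, hi
  2-simplices (18): abc, abf, ach, afg, agi, ahi, bce, bde, bdi, bfi, cdg, cdh, ceg, deh, dgi, efg, efh, fhi

Hence C_0 ≅ Z^9, C_1 ≅ Z^27, C_2 ≅ Z^18.

The boundary map ∂_1: C_1 → C_0 is given by ∂[p,q] = [q] − [p].
As a 9×27 matrix over Z this has rank 8, with invariant factors (1,1,1,1,1,1,1,1).

The boundary map ∂_2: C_2 → C_1 sends each 2-simplex [p,q,r] to [q,r] − [p,r] + [p,q]. For instance
  ∂bdi = di − bi + bd,
  ∂afg = fg − ag + af.
The resulting 27×18 matrix has rank 18, and its Smith normal form has invariant factors (1,1,1,1,1,1,1,1,1,1,1,1,1,1,1,1,1,2).

Now H_k = ker ∂_k / im ∂_{k+1}, so:

  H_0: rank C_0 − rank ∂_1 = 9 − 8 = 1, and the invariant factors of ∂_1 are all 1, so H_0 = Z.
  H_1: rank ker ∂_1 − rank ∂_2 = (27 − 8) − 18 = 1, and ∂_2 has invariant factor 2 > 1, so H_1 = Z × Z/2.
  H_2: rank ker ∂_2 − rank ∂_3 = (18 − 18) − 0 = 0, and there is no ∂_3, so H_2 = 0.

As a check, the Euler characteristic is 9 − 27 + 18 = 0, which agrees with 1 − 1 + 0 = 0.

H_0 = Z,  H_1 = Z × Z/2,  H_2 = 0.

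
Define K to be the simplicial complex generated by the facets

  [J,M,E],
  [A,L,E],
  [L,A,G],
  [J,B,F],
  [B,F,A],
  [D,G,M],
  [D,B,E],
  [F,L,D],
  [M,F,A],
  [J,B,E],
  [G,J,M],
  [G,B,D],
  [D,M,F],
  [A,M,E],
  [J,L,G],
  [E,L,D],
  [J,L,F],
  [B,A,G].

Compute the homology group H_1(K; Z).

Fix the vertex order A < B < D < E < F < G < J < L < M and write every simplex with vertices in increasing order. Then dim K = 2 and the simplices of K are:

  0-simplices (9): A, B, D, E, F, G, J, L, M
  1-simplices (27): AB, AE, AF, AG, AL, AM, BD, BE, BF, BG, BJ, DE, DF, DG, DL, DM, EJ, EL, EM, FJ, FL, FM, GJ, GL, GM, JL, JM
  2-simplices (18): ABF, ABG, AEL, AEM, AFM, AGL, BDE, BDG, BEJ, BFJ, DEL, DFL, DFM, DGM, EJM, FJL, GJL, GJM

so the chain groups are C_0 ≅ Z^9, C_1 ≅ Z^27, C_2 ≅ Z^18.

Boundary ∂_1: C_1 → C_0 sends each edge [p,q] (with p < q) to q − p.
The resulting 9×27 matrix has rank 8, and its Smith normal form has invariant factors (1,1,1,1,1,1,1,1).

Boundary ∂_2: C_2 → C_1 sends each 2-simplex [p,q,r] to [q,r] − [p,r] + [p,q]. For instance
  ∂AEM = EM − AM + AE,
  ∂FJL = JL − FL + FJ.
This gives a 27×18 integer matrix of rank 17; reducing to Smith normal form yields diagonal entries (1,1,1,1,1,1,1,1,1,1,1,1,1,1,1,1,1).

From H_k ≅ ker(∂_k) / im(∂_{k+1}) we obtain:

  H_1: rank ker ∂_1 − rank ∂_2 = (27 − 8) − 17 = 2, and the invariant factors of ∂_2 are all 1, so H_1 = Z^2.

H_1 = Z^2.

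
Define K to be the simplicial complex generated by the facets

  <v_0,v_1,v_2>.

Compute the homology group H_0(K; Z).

Take the total order v_0 < v_1 < v_2 on the vertex set. Then K (dimension 2) consists of the simplices:

  0-simplices (3): [v_0], [v_1], [v_2]
  1-simplices (3): [v_0,v_1], [v_0,v_2], [v_1,v_2]
  2-simplices (1): [v_0,v_1,v_2]

so the chain groups are C_0 ≅ Z^3, C_1 ≅ Z^3, C_2 ≅ Z^1.

∂_1: C_1 → C_0 is given by ∂[p,q] = [q] − [p]. For instance
  ∂[v_0,v_2] = [v_2] − [v_0].
As a 3×3 matrix over Z this has rank 2, with invariant factors (1,1).

The boundary map ∂_2: C_2 → C_1 sends each 2-simplex [p,q,r] to [q,r] − [p,r] + [p,q]. For instance
  ∂[v_0,v_1,v_2] = [v_1,v_2] − [v_0,v_2] + [v_0,v_1].
The resulting 3×1 matrix has rank 1, and its Smith normal form has invariant factors (1).

Now H_k = ker ∂_k / im ∂_{k+1}, so:

  H_0: rank C_0 − rank ∂_1 = 3 − 2 = 1, and the invariant factors of ∂_1 are all 1, so H_0 ≅ Z.

(K is a triangulation of the 2-simplex.)

H_0 ≅ Z.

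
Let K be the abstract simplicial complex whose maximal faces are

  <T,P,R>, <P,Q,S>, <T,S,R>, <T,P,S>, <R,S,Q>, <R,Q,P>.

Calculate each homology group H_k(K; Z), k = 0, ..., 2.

Fix the vertex order P < Q < R < S < T and write every simplex with vertices in increasing order. Then dim K = 2 and the simplices of K are:

  0-simplices (5): P, Q, R, S, T
  1-simplices (9): PQ, PR, PS, PT, QR, QS, RS, RT, ST
  2-simplices (6): PQR, PQS, PRT, PST, QRS, RST

giving chain groups C_0 ≅ Z^5, C_1 ≅ Z^9, C_2 ≅ Z^6.

Boundary ∂_1: C_1 → C_0 sends each edge [p,q] (with p < q) to q − p. For instance
  ∂RT = T − R.
This gives a 5×9 integer matrix of rank 4; reducing to Smith normal form yields diagonal entries (1,1,1,1).

∂_2: C_2 → C_1 maps a triangle to the signed sum of its edges. For instance
  ∂PRT = RT − PT + PR,
  ∂QRS = RS − QS + QR.
As a 9×6 matrix over Z this has rank 5, with invariant factors (1,1,1,1,1).

From H_k ≅ ker(∂_k) / im(∂_{k+1}) we obtain:

  H_0: rank C_0 − rank ∂_1 = 5 − 4 = 1, and the invariant factors of ∂_1 are all 1, so H_0 = Z.
  H_1: rank ker ∂_1 − rank ∂_2 = (9 − 4) − 5 = 0, and the invariant factors of ∂_2 are all 1, so H_1 = 0.
  H_2: rank ker ∂_2 − rank ∂_3 = (6 − 5) − 0 = 1, and there is no ∂_3, so H_2 = Z.

H_0 ≅ Z,  H_1 = 0,  H_2 ≅ Z.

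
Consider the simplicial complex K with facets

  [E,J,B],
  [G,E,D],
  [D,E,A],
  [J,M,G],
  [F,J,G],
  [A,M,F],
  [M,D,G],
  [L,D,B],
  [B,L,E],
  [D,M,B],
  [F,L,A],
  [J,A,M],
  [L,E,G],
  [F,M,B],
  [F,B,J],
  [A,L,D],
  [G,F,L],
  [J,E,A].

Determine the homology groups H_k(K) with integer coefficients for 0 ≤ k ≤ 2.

We work with the vertex ordering A < B < D < E < F < G < J < L < M. The simplices of K, each written with vertices in increasing order, are:

  0-simplices (9): A, B, D, E, F, G, J, L, M
  1-simplices (27): AD, AE, AF, AJ, AL, AM, BD, BE, BF, BJ, BL, BM, DE, DG, DL, DM, EG, EJ, EL, FG, FJ, FL, FM, GJ, GL, GM, JM
  2-simplices (18): ADE, ADL, AEJ, AFL, AFM, AJM, BDL, BDM, BEJ, BEL, BFJ, BFM, DEG, DGM, EGL, FGJ, FGL, GJM

Hence C_0 ≅ Z^9, C_1 ≅ Z^27, C_2 ≅ Z^18.

Boundary ∂_1: C_1 → C_0 sends each edge [p,q] (with p < q) to q − p. For instance
  ∂BM = M − B.
As a 9×27 matrix over Z this has rank 8, with invariant factors (1,1,1,1,1,1,1,1).

Boundary ∂_2: C_2 → C_1 acts by ∂[p,q,r] = [q,r] − [p,r] + [p,q]. For instance
  ∂BFJ = FJ − BJ + BF,
  ∂AEJ = EJ − AJ + AE.
The 27×18 boundary matrix has rank 18 and Smith normal form diag(1,1,1,1,1,1,1,1,1,1,1,1,1,1,1,1,1,2).

Now H_k = ker ∂_k / im ∂_{k+1}, so:

  H_0: rank C_0 − rank ∂_1 = 9 − 8 = 1, and the invariant factors of ∂_1 are all 1, so H_0 ≅ Z.
  H_1: rank ker ∂_1 − rank ∂_2 = (27 − 8) − 18 = 1, and ∂_2 has invariant factor 2 > 1, so H_1 ≅ Z ⊕ Z/2Z.
  H_2: rank ker ∂_2 − rank ∂_3 = (18 − 18) − 0 = 0, and there is no ∂_3, so H_2 ≅ 0.

As a check, the Euler characteristic is 9 − 27 + 18 = 0, which agrees with 1 − 1 + 0 = 0.
(K is a triangulation of the Klein bottle.)

H_0 ≅ Z,  H_1 ≅ Z ⊕ Z/2Z,  H_2 = 0.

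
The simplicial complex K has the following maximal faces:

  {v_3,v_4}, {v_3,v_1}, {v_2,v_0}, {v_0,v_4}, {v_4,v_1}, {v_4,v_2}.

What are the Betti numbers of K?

Fix the vertex order v_0 < v_1 < v_2 < v_3 < v_4 and write every simplex with vertices in increasing order. Then dim K = 1 and the simplices of K are:

  0-simplices (5): [v_0], [v_1], [v_2], [v_3], [v_4]
  1-simplices (6): [v_0,v_2], [v_0,v_4], [v_1,v_3], [v_1,v_4], [v_2,v_4], [v_3,v_4]

giving chain groups C_0 ≅ Z^5, C_1 ≅ Z^6.

Boundary ∂_1: C_1 → C_0 maps an edge to its endpoints' difference, ∂[p,q] = q − p. For instance
  ∂[v_0,v_2] = [v_2] − [v_0].
The 5×6 boundary matrix has rank 4 and Smith normal form diag(1,1,1,1).

Computing H_k = (kernel of ∂_k) / (image of ∂_{k+1}):

  H_0: rank C_0 − rank ∂_1 = 5 − 4 = 1, and the invariant factors of ∂_1 are all 1, so H_0 = Z.
  H_1: rank ker ∂_1 − rank ∂_2 = (6 − 4) − 0 = 2, and there is no ∂_2, so H_1 = Z^2.

(K is a triangulation of a wedge of 2 circles.)

Hence the Betti numbers are b_0 = 1, b_1 = 2.

b_0 = 1, b_1 = 2.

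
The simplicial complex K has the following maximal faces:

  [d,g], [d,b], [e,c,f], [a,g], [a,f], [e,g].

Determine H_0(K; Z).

H_0 ≅ Z.

Fix the vertex order a < b < c < d < e < f < g and write every simplex with vertices in increasing order. Then dim K = 2 and the simplices of K are:

  0-simplices (7): a, b, c, d, e, f, g
  1-simplices (8): af, ag, bd, ce, cf, dg, ef, eg
  2-simplices (1): cef

so the chain groups are C_0 ≅ Z^7, C_1 ≅ Z^8, C_2 ≅ Z^1.

Boundary ∂_1: C_1 → C_0 is given by ∂[p,q] = [q] − [p]. For instance
  ∂cf = f − c.
The resulting 7×8 matrix has rank 6, and its Smith normal form has invariant factors (1,1,1,1,1,1).

Boundary ∂_2: C_2 → C_1 maps a triangle to the signed sum of its edges. For instance
  ∂cef = ef − cf + ce.
As a 8×1 matrix over Z this has rank 1, with invariant factors (1).

Reading off H_k = ker ∂_k / im ∂_{k+1}:

  H_0: rank C_0 − rank ∂_1 = 7 − 6 = 1, and the invariant factors of ∂_1 are all 1, so H_0 ≅ Z.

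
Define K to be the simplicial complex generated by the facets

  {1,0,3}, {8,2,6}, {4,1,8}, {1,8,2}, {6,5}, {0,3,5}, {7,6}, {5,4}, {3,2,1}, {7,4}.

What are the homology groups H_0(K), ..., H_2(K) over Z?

H_0 ≅ Z,  H_1 ≅ Z^3,  H_2 = 0.

Fix the vertex order 0 < 1 < 2 < 3 < 4 < 5 < 6 < 7 < 8 and write every simplex with vertices in increasing order. Then dim K = 2 and the simplices of K are:

  0-simplices (9): [0], [1], [2], [3], [4], [5], [6], [7], [8]
  1-simplices (17): [0,1], [0,3], [0,5], [1,2], [1,3], [1,4], [1,8], [2,3], [2,6], [2,8], [3,5], [4,5], [4,7], [4,8], [5,6], [6,7], [6,8]
  2-simplices (6): [0,1,3], [0,3,5], [1,2,3], [1,2,8], [1,4,8], [2,6,8]

so the chain groups are C_0 ≅ Z^9, C_1 ≅ Z^17, C_2 ≅ Z^6.

The boundary map ∂_1: C_1 → C_0 sends each edge [p,q] (with p < q) to q − p. For instance
  ∂[4,8] = [8] − [4].
The resulting 9×17 matrix has rank 8, and its Smith normal form has invariant factors (1,1,1,1,1,1,1,1).

The boundary map ∂_2: C_2 → C_1 maps a triangle to the signed sum of its edges. For instance
  ∂[2,6,8] = [6,8] − [2,8] + [2,6],
  ∂[0,1,3] = [1,3] − [0,3] + [0,1].
The resulting 17×6 matrix has rank 6, and its Smith normal form has invariant factors (1,1,1,1,1,1).

Reading off H_k = ker ∂_k / im ∂_{k+1}:

  H_0: rank C_0 − rank ∂_1 = 9 − 8 = 1, and the invariant factors of ∂_1 are all 1, so H_0 = Z.
  H_1: rank ker ∂_1 − rank ∂_2 = (17 − 8) − 6 = 3, and the invariant factors of ∂_2 are all 1, so H_1 = Z^3.
  H_2: rank ker ∂_2 − rank ∂_3 = (6 − 6) − 0 = 0, and there is no ∂_3, so H_2 = 0.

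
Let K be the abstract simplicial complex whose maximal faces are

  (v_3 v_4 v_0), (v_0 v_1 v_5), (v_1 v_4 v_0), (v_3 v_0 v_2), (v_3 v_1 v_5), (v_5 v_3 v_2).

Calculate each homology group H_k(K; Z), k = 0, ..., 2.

K has 6 vertices, 12 edges, 6 triangles.
rank ∂_0 = 0, rank ∂_1 = 5 ⇒ b_0 = 6 − 0 − 5 = 1; all invariant factors of ∂_1 are 1 so no torsion. So H_0 ≅ Z.
rank ∂_1 = 5, rank ∂_2 = 6 ⇒ b_1 = 12 − 5 − 6 = 1; all invariant factors of ∂_2 are 1 so no torsion. So H_1 ≅ Z.
rank ∂_2 = 6, rank ∂_3 = 0 ⇒ b_2 = 6 − 6 − 0 = 0. So H_2 ≅ 0.

H_0 ≅ Z,  H_1 ≅ Z,  H_2 = 0.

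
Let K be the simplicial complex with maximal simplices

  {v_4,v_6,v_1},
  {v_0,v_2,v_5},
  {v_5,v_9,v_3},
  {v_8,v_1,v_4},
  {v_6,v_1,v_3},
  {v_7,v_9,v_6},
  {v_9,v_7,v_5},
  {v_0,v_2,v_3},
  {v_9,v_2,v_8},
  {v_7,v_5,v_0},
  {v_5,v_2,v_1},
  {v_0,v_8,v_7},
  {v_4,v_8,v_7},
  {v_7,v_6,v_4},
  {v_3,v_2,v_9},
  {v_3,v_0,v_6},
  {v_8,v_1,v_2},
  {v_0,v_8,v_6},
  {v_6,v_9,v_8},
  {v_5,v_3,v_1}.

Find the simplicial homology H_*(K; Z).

H_0 ≅ Z,  H_1 ≅ Z ⊕ Z_2,  H_2 = 0.

Fix the vertex order v_0 < v_1 < v_2 < v_3 < v_4 < v_5 < v_6 < v_7 < v_8 < v_9 and write every simplex with vertices in increasing order. Then dim K = 2 and the simplices of K are:

  0-simplices (10): [v_0], [v_1], [v_2], [v_3], [v_4], [v_5], [v_6], [v_7], [v_8], [v_9]
  1-simplices (30): (30 of them)
  2-simplices (20): (20 of them)

so the chain groups are C_0 ≅ Z^10, C_1 ≅ Z^30, C_2 ≅ Z^20.

The boundary map ∂_1: C_1 → C_0 maps an edge to its endpoints' difference, ∂[p,q] = q − p. For instance
  ∂[v_0,v_8] = [v_8] − [v_0].
As a 10×30 matrix over Z this has rank 9, with invariant factors (1,1,1,1,1,1,1,1,1).

The boundary map ∂_2: C_2 → C_1 acts by ∂[p,q,r] = [q,r] − [p,r] + [p,q]. For instance
  ∂[v_2,v_8,v_9] = [v_8,v_9] − [v_2,v_9] + [v_2,v_8],
  ∂[v_6,v_7,v_9] = [v_7,v_9] − [v_6,v_9] + [v_6,v_7].
This gives a 30×20 integer matrix of rank 20; reducing to Smith normal form yields diagonal entries (1,1,1,1,1,1,1,1,1,1,1,1,1,1,1,1,1,1,1,2).

Now H_k = ker ∂_k / im ∂_{k+1}, so:

  H_0: rank C_0 − rank ∂_1 = 10 − 9 = 1, and the invariant factors of ∂_1 are all 1, so H_0 ≅ Z.
  H_1: rank ker ∂_1 − rank ∂_2 = (30 − 9) − 20 = 1, and ∂_2 has invariant factor 2 > 1, so H_1 ≅ Z ⊕ Z_2.
  H_2: rank ker ∂_2 − rank ∂_3 = (20 − 20) − 0 = 0, and there is no ∂_3, so H_2 ≅ 0.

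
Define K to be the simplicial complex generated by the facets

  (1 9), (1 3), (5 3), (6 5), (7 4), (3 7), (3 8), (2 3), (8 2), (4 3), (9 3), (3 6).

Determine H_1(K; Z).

H_1 ≅ Z^4.

Fix the vertex order 1 < 2 < 3 < 4 < 5 < 6 < 7 < 8 < 9 and write every simplex with vertices in increasing order. Then dim K = 1 and the simplices of K are:

  0-simplices (9): [1], [2], [3], [4], [5], [6], [7], [8], [9]
  1-simplices (12): [1,3], [1,9], [2,3], [2,8], [3,4], [3,5], [3,6], [3,7], [3,8], [3,9], [4,7], [5,6]

giving chain groups C_0 ≅ Z^9, C_1 ≅ Z^12.

∂_1: C_1 → C_0 is given by ∂[p,q] = [q] − [p].
The resulting 9×12 matrix has rank 8, and its Smith normal form has invariant factors (1,1,1,1,1,1,1,1).

Now H_k = ker ∂_k / im ∂_{k+1}, so:

  H_1: rank ker ∂_1 − rank ∂_2 = (12 − 8) − 0 = 4, and there is no ∂_2, so H_1 = Z^4.

(K is a triangulation of a wedge of 4 circles.)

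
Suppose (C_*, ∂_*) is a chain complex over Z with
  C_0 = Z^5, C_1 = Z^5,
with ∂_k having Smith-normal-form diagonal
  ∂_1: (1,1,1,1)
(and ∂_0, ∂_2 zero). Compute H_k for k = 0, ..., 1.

H_0 ≅ Z,  H_1 ≅ Z.

H_0: b_0 = 5 − 0 − 4 = 1; torsion from ∂_1 factors > 1: none. So H_0 ≅ Z.
H_1: b_1 = 5 − 4 − 0 = 1; torsion from ∂_2 factors > 1: none. So H_1 ≅ Z.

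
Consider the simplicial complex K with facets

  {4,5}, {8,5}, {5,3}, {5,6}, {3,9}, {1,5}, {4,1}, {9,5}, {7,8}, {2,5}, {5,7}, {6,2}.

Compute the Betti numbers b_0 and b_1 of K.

Order the vertices as 1 < 2 < 3 < 4 < 5 < 6 < 7 < 8 < 9. Listing each simplex with vertices in this order, K has dimension 1 with simplices:

  0-simplices (9): [1], [2], [3], [4], [5], [6], [7], [8], [9]
  1-simplices (12): [1,4], [1,5], [2,5], [2,6], [3,5], [3,9], [4,5], [5,6], [5,7], [5,8], [5,9], [7,8]

Hence C_0 ≅ Z^9, C_1 ≅ Z^12.

∂_1: C_1 → C_0 sends each edge [p,q] (with p < q) to q − p. For instance
  ∂[5,7] = [7] − [5].
The resulting 9×12 matrix has rank 8, and its Smith normal form has invariant factors (1,1,1,1,1,1,1,1).

Computing H_k = (kernel of ∂_k) / (image of ∂_{k+1}):

  H_0: rank C_0 − rank ∂_1 = 9 − 8 = 1, and the invariant factors of ∂_1 are all 1, so H_0 = Z.
  H_1: rank ker ∂_1 − rank ∂_2 = (12 − 8) − 0 = 4, and there is no ∂_2, so H_1 = Z^4.

Hence the Betti numbers are b_0 = 1, b_1 = 4.

b_0 = 1, b_1 = 4.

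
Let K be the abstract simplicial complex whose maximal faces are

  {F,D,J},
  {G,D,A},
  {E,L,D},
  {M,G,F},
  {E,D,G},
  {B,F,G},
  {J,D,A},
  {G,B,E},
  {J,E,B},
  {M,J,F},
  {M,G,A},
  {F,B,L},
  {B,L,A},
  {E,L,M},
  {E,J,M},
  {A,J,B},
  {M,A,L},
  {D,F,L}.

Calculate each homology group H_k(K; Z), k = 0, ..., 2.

K has 9 vertices, 27 edges, 18 triangles.
rank ∂_0 = 0, rank ∂_1 = 8 ⇒ b_0 = 9 − 0 − 8 = 1; all invariant factors of ∂_1 are 1 so no torsion. So H_0 = Z.
rank ∂_1 = 8, rank ∂_2 = 17 ⇒ b_1 = 27 − 8 − 17 = 2; all invariant factors of ∂_2 are 1 so no torsion. So H_1 = Z^2.
rank ∂_2 = 17, rank ∂_3 = 0 ⇒ b_2 = 18 − 17 − 0 = 1. So H_2 = Z.

H_0 ≅ Z,  H_1 ≅ Z^2,  H_2 ≅ Z.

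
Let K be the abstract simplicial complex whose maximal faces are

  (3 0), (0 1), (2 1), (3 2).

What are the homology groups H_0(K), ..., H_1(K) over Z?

Fix the vertex order 0 < 1 < 2 < 3 and write every simplex with vertices in increasing order. Then dim K = 1 and the simplices of K are:

  0-simplices (4): [0], [1], [2], [3]
  1-simplices (4): [0,1], [0,3], [1,2], [2,3]

giving chain groups C_0 ≅ Z^4, C_1 ≅ Z^4.

Boundary ∂_1: C_1 → C_0 maps an edge to its endpoints' difference, ∂[p,q] = q − p.
This gives a 4×4 integer matrix of rank 3; reducing to Smith normal form yields diagonal entries (1,1,1).

Computing H_k = (kernel of ∂_k) / (image of ∂_{k+1}):

  H_0: rank C_0 − rank ∂_1 = 4 − 3 = 1, and the invariant factors of ∂_1 are all 1, so H_0 = Z.
  H_1: rank ker ∂_1 − rank ∂_2 = (4 − 3) − 0 = 1, and there is no ∂_2, so H_1 = Z.

H_0 ≅ Z,  H_1 ≅ Z.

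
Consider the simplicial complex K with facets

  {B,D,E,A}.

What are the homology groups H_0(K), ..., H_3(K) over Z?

Fix the vertex order A < B < D < E and write every simplex with vertices in increasing order. Then dim K = 3 and the simplices of K are:

  0-simplices (4): A, B, D, E
  1-simplices (6): AB, AD, AE, BD, BE, DE
  2-simplices (4): ABD, ABE, ADE, BDE
  3-simplices (1): ABDE

Hence C_0 ≅ Z^4, C_1 ≅ Z^6, C_2 ≅ Z^4, C_3 ≅ Z^1.

Boundary ∂_1: C_1 → C_0 is given by ∂[p,q] = [q] − [p]. For instance
  ∂BD = D − B.
This gives a 4×6 integer matrix of rank 3; reducing to Smith normal form yields diagonal entries (1,1,1).

The boundary map ∂_2: C_2 → C_1 maps a triangle to the signed sum of its edges. For instance
  ∂ABE = BE − AE + AB,
  ∂ADE = DE − AE + AD.
This gives a 6×4 integer matrix of rank 3; reducing to Smith normal form yields diagonal entries (1,1,1).

Boundary ∂_3: C_3 → C_2 sends each 3-simplex σ to the alternating sum Σ_i (−1)^i (σ with its i-th vertex removed). For instance
  ∂ABDE = BDE − ADE + ABE − ABD.
The resulting 4×1 matrix has rank 1, and its Smith normal form has invariant factors (1).

Computing H_k = (kernel of ∂_k) / (image of ∂_{k+1}):

  H_0: rank C_0 − rank ∂_1 = 4 − 3 = 1, and the invariant factors of ∂_1 are all 1, so H_0 = Z.
  H_1: rank ker ∂_1 − rank ∂_2 = (6 − 3) − 3 = 0, and the invariant factors of ∂_2 are all 1, so H_1 = 0.
  H_2: rank ker ∂_2 − rank ∂_3 = (4 − 3) − 1 = 0, and the invariant factors of ∂_3 are all 1, so H_2 = 0.
  H_3: rank ker ∂_3 − rank ∂_4 = (1 − 1) − 0 = 0, and there is no ∂_4, so H_3 = 0.

As a check, the Euler characteristic is 4 − 6 + 4 − 1 = 1, which agrees with 1 − 0 + 0 − 0 = 1.
(K is a triangulation of the 3-simplex.)

H_0 ≅ Z,  H_1 = 0,  H_2 = 0,  H_3 = 0.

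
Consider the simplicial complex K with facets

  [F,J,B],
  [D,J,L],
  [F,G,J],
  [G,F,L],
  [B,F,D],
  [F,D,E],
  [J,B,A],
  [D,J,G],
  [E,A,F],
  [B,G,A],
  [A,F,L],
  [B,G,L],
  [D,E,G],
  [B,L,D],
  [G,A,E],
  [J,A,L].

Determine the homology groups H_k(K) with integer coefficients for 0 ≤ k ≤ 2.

H_0 = Z,  H_1 = Z^2,  H_2 = Z.

We work with the vertex ordering A < B < D < E < F < G < J < L. The simplices of K, each written with vertices in increasing order, are:

  0-simplices (8): A, B, D, E, F, G, J, L
  1-simplices (24): AB, AE, AF, AG, AJ, AL, BD, BF, BG, BJ, BL, DE, DF, DG, DJ, DL, EF, EG, FG, FJ, FL, GJ, GL, JL
  2-simplices (16): ABG, ABJ, AEF, AEG, AFL, AJL, BDF, BDL, BFJ, BGL, DEF, DEG, DGJ, DJL, FGJ, FGL

Hence C_0 ≅ Z^8, C_1 ≅ Z^24, C_2 ≅ Z^16.

Boundary ∂_1: C_1 → C_0 is given by ∂[p,q] = [q] − [p]. For instance
  ∂FL = L − F.
The resulting 8×24 matrix has rank 7, and its Smith normal form has invariant factors (1,1,1,1,1,1,1).

The boundary map ∂_2: C_2 → C_1 sends each 2-simplex [p,q,r] to [q,r] − [p,r] + [p,q]. For instance
  ∂BDF = DF − BF + BD,
  ∂DGJ = GJ − DJ + DG.
The 24×16 boundary matrix has rank 15 and Smith normal form diag(1,1,1,1,1,1,1,1,1,1,1,1,1,1,1).

Reading off H_k = ker ∂_k / im ∂_{k+1}:

  H_0: rank C_0 − rank ∂_1 = 8 − 7 = 1, and the invariant factors of ∂_1 are all 1, so H_0 = Z.
  H_1: rank ker ∂_1 − rank ∂_2 = (24 − 7) − 15 = 2, and the invariant factors of ∂_2 are all 1, so H_1 = Z^2.
  H_2: rank ker ∂_2 − rank ∂_3 = (16 − 15) − 0 = 1, and there is no ∂_3, so H_2 = Z.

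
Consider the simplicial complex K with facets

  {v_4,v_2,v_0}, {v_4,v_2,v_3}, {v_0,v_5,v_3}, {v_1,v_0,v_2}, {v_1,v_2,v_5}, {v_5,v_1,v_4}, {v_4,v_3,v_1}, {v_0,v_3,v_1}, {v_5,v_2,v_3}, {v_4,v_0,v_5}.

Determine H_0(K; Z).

H_0 = Z.

Take the total order v_0 < v_1 < v_2 < v_3 < v_4 < v_5 on the vertex set. Then K (dimension 2) consists of the simplices:

  0-simplices (6): [v_0], [v_1], [v_2], [v_3], [v_4], [v_5]
  1-simplices (15): (15 of them)
  2-simplices (10): [v_0,v_1,v_2], [v_0,v_1,v_3], [v_0,v_2,v_4], [v_0,v_3,v_5], [v_0,v_4,v_5], [v_1,v_2,v_5], [v_1,v_3,v_4], [v_1,v_4,v_5], [v_2,v_3,v_4], [v_2,v_3,v_5]

so the chain groups are C_0 ≅ Z^6, C_1 ≅ Z^15, C_2 ≅ Z^10.

The boundary map ∂_1: C_1 → C_0 maps an edge to its endpoints' difference, ∂[p,q] = q − p.
The 6×15 boundary matrix has rank 5 and Smith normal form diag(1,1,1,1,1).

Boundary ∂_2: C_2 → C_1 acts by ∂[p,q,r] = [q,r] − [p,r] + [p,q]. For instance
  ∂[v_1,v_2,v_5] = [v_2,v_5] − [v_1,v_5] + [v_1,v_2],
  ∂[v_0,v_3,v_5] = [v_3,v_5] − [v_0,v_5] + [v_0,v_3].
This gives a 15×10 integer matrix of rank 10; reducing to Smith normal form yields diagonal entries (1,1,1,1,1,1,1,1,1,2).

Now H_k = ker ∂_k / im ∂_{k+1}, so:

  H_0: rank C_0 − rank ∂_1 = 6 − 5 = 1, and the invariant factors of ∂_1 are all 1, so H_0 = Z.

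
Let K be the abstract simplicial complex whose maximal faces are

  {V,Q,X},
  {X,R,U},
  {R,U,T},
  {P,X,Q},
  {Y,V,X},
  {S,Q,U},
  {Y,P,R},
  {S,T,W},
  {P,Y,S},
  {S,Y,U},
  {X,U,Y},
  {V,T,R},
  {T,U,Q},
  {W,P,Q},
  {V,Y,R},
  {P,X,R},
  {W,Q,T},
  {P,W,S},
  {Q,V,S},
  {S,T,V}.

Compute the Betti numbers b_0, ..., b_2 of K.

b_0 = 1, b_1 = 1, b_2 = 0.

Fix the vertex order P < Q < R < S < T < U < V < W < X < Y and write every simplex with vertices in increasing order. Then dim K = 2 and the simplices of K are:

  0-simplices (10): P, Q, R, S, T, U, V, W, X, Y
  1-simplices (30): PQ, PR, PS, PW, PX, PY, QS, QT, QU, QV, QW, QX, RT, RU, RV, RX, RY, ST, SU, SV, SW, SY, TU, TV, TW, UX, UY, VX, VY, XY
  2-simplices (20): PQW, PQX, PRX, PRY, PSW, PSY, QSU, QSV, QTU, QTW, QVX, RTU, RTV, RUX, RVY, STV, STW, SUY, UXY, VXY

Hence C_0 ≅ Z^10, C_1 ≅ Z^30, C_2 ≅ Z^20.

∂_1: C_1 → C_0 is given by ∂[p,q] = [q] − [p].
This gives a 10×30 integer matrix of rank 9; reducing to Smith normal form yields diagonal entries (1,1,1,1,1,1,1,1,1).

The boundary map ∂_2: C_2 → C_1 acts by ∂[p,q,r] = [q,r] − [p,r] + [p,q]. For instance
  ∂PRX = RX − PX + PR,
  ∂RTV = TV − RV + RT.
The 30×20 boundary matrix has rank 20 and Smith normal form diag(1,1,1,1,1,1,1,1,1,1,1,1,1,1,1,1,1,1,1,2).

From H_k ≅ ker(∂_k) / im(∂_{k+1}) we obtain:

  H_0: rank C_0 − rank ∂_1 = 10 − 9 = 1, and the invariant factors of ∂_1 are all 1, so H_0 = Z.
  H_1: rank ker ∂_1 − rank ∂_2 = (30 − 9) − 20 = 1, and ∂_2 has invariant factor 2 > 1, so H_1 = Z ⊕ Z/2Z.
  H_2: rank ker ∂_2 − rank ∂_3 = (20 − 20) − 0 = 0, and there is no ∂_3, so H_2 = 0.

As a check, the Euler characteristic is 10 − 30 + 20 = 0, which agrees with 1 − 1 + 0 = 0.
(K is a triangulation of the Klein bottle.)

Hence the Betti numbers are b_0 = 1, b_1 = 1, b_2 = 0.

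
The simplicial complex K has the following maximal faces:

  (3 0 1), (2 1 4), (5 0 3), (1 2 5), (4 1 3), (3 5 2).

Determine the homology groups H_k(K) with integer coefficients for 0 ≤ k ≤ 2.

Fix the vertex order 0 < 1 < 2 < 3 < 4 < 5 and write every simplex with vertices in increasing order. Then dim K = 2 and the simplices of K are:

  0-simplices (6): [0], [1], [2], [3], [4], [5]
  1-simplices (12): [0,1], [0,3], [0,5], [1,2], [1,3], [1,4], [1,5], [2,3], [2,4], [2,5], [3,4], [3,5]
  2-simplices (6): [0,1,3], [0,3,5], [1,2,4], [1,2,5], [1,3,4], [2,3,5]

Hence C_0 ≅ Z^6, C_1 ≅ Z^12, C_2 ≅ Z^6.

∂_1: C_1 → C_0 sends each edge [p,q] (with p < q) to q − p. For instance
  ∂[0,3] = [3] − [0].
The resulting 6×12 matrix has rank 5, and its Smith normal form has invariant factors (1,1,1,1,1).

∂_2: C_2 → C_1 acts by ∂[p,q,r] = [q,r] − [p,r] + [p,q]. For instance
  ∂[1,2,5] = [2,5] − [1,5] + [1,2],
  ∂[1,3,4] = [3,4] − [1,4] + [1,3].
This gives a 12×6 integer matrix of rank 6; reducing to Smith normal form yields diagonal entries (1,1,1,1,1,1).

Now H_k = ker ∂_k / im ∂_{k+1}, so:

  H_0: rank C_0 − rank ∂_1 = 6 − 5 = 1, and the invariant factors of ∂_1 are all 1, so H_0 = Z.
  H_1: rank ker ∂_1 − rank ∂_2 = (12 − 5) − 6 = 1, and the invariant factors of ∂_2 are all 1, so H_1 = Z.
  H_2: rank ker ∂_2 − rank ∂_3 = (6 − 6) − 0 = 0, and there is no ∂_3, so H_2 = 0.

H_0 ≅ Z,  H_1 ≅ Z,  H_2 = 0.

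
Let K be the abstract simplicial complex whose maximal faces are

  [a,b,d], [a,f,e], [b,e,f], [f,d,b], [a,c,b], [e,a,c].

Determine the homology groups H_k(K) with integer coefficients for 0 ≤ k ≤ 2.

H_0 ≅ Z,  H_1 ≅ Z,  H_2 = 0.

K has 6 vertices, 12 edges, 6 triangles.
rank ∂_0 = 0, rank ∂_1 = 5 ⇒ b_0 = 6 − 0 − 5 = 1; all invariant factors of ∂_1 are 1 so no torsion. So H_0 ≅ Z.
rank ∂_1 = 5, rank ∂_2 = 6 ⇒ b_1 = 12 − 5 − 6 = 1; all invariant factors of ∂_2 are 1 so no torsion. So H_1 ≅ Z.
rank ∂_2 = 6, rank ∂_3 = 0 ⇒ b_2 = 6 − 6 − 0 = 0. So H_2 ≅ 0.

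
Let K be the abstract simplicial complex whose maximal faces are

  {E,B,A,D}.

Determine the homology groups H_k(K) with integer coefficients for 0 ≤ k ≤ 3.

K has 4 vertices, 6 edges, 4 triangles, 1 3-simplex.
rank ∂_0 = 0, rank ∂_1 = 3 ⇒ b_0 = 4 − 0 − 3 = 1; all invariant factors of ∂_1 are 1 so no torsion. So H_0 ≅ Z.
rank ∂_1 = 3, rank ∂_2 = 3 ⇒ b_1 = 6 − 3 − 3 = 0; all invariant factors of ∂_2 are 1 so no torsion. So H_1 ≅ 0.
rank ∂_2 = 3, rank ∂_3 = 1 ⇒ b_2 = 4 − 3 − 1 = 0; all invariant factors of ∂_3 are 1 so no torsion. So H_2 ≅ 0.
rank ∂_3 = 1, rank ∂_4 = 0 ⇒ b_3 = 1 − 1 − 0 = 0. So H_3 ≅ 0.

H_0 ≅ Z,  H_1 = 0,  H_2 = 0,  H_3 = 0.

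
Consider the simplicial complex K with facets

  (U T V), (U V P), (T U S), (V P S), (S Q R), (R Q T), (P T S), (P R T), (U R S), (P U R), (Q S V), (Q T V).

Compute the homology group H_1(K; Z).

Fix the vertex order P < Q < R < S < T < U < V and write every simplex with vertices in increasing order. Then dim K = 2 and the simplices of K are:

  0-simplices (7): P, Q, R, S, T, U, V
  1-simplices (18): PR, PS, PT, PU, PV, QR, QS, QT, QV, RS, RT, RU, ST, SU, SV, TU, TV, UV
  2-simplices (12): PRT, PRU, PST, PSV, PUV, QRS, QRT, QSV, QTV, RSU, STU, TUV

Hence C_0 ≅ Z^7, C_1 ≅ Z^18, C_2 ≅ Z^12.

Boundary ∂_1: C_1 → C_0 is given by ∂[p,q] = [q] − [p].
The resulting 7×18 matrix has rank 6, and its Smith normal form has invariant factors (1,1,1,1,1,1).

The boundary map ∂_2: C_2 → C_1 maps a triangle to the signed sum of its edges. For instance
  ∂QRT = RT − QT + QR,
  ∂STU = TU − SU + ST.
This gives a 18×12 integer matrix of rank 12; reducing to Smith normal form yields diagonal entries (1,1,1,1,1,1,1,1,1,1,1,2).

Now H_k = ker ∂_k / im ∂_{k+1}, so:

  H_1: rank ker ∂_1 − rank ∂_2 = (18 − 6) − 12 = 0, and ∂_2 has invariant factor 2 > 1, so H_1 = Z_2.

H_1 ≅ Z_2.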